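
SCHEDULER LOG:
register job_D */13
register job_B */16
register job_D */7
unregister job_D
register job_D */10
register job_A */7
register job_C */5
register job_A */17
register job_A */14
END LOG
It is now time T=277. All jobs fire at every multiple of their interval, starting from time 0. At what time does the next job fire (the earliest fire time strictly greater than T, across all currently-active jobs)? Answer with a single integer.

Op 1: register job_D */13 -> active={job_D:*/13}
Op 2: register job_B */16 -> active={job_B:*/16, job_D:*/13}
Op 3: register job_D */7 -> active={job_B:*/16, job_D:*/7}
Op 4: unregister job_D -> active={job_B:*/16}
Op 5: register job_D */10 -> active={job_B:*/16, job_D:*/10}
Op 6: register job_A */7 -> active={job_A:*/7, job_B:*/16, job_D:*/10}
Op 7: register job_C */5 -> active={job_A:*/7, job_B:*/16, job_C:*/5, job_D:*/10}
Op 8: register job_A */17 -> active={job_A:*/17, job_B:*/16, job_C:*/5, job_D:*/10}
Op 9: register job_A */14 -> active={job_A:*/14, job_B:*/16, job_C:*/5, job_D:*/10}
  job_A: interval 14, next fire after T=277 is 280
  job_B: interval 16, next fire after T=277 is 288
  job_C: interval 5, next fire after T=277 is 280
  job_D: interval 10, next fire after T=277 is 280
Earliest fire time = 280 (job job_A)

Answer: 280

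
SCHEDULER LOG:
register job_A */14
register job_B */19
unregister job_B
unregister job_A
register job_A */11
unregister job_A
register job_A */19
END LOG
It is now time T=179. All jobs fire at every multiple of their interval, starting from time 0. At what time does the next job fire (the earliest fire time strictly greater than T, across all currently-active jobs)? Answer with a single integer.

Op 1: register job_A */14 -> active={job_A:*/14}
Op 2: register job_B */19 -> active={job_A:*/14, job_B:*/19}
Op 3: unregister job_B -> active={job_A:*/14}
Op 4: unregister job_A -> active={}
Op 5: register job_A */11 -> active={job_A:*/11}
Op 6: unregister job_A -> active={}
Op 7: register job_A */19 -> active={job_A:*/19}
  job_A: interval 19, next fire after T=179 is 190
Earliest fire time = 190 (job job_A)

Answer: 190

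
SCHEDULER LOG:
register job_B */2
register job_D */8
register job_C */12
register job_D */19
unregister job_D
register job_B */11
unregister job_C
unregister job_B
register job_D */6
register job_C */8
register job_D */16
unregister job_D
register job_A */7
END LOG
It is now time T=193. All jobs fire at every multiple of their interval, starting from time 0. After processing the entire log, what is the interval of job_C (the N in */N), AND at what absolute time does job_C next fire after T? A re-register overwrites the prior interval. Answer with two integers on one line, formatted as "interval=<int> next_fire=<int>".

Op 1: register job_B */2 -> active={job_B:*/2}
Op 2: register job_D */8 -> active={job_B:*/2, job_D:*/8}
Op 3: register job_C */12 -> active={job_B:*/2, job_C:*/12, job_D:*/8}
Op 4: register job_D */19 -> active={job_B:*/2, job_C:*/12, job_D:*/19}
Op 5: unregister job_D -> active={job_B:*/2, job_C:*/12}
Op 6: register job_B */11 -> active={job_B:*/11, job_C:*/12}
Op 7: unregister job_C -> active={job_B:*/11}
Op 8: unregister job_B -> active={}
Op 9: register job_D */6 -> active={job_D:*/6}
Op 10: register job_C */8 -> active={job_C:*/8, job_D:*/6}
Op 11: register job_D */16 -> active={job_C:*/8, job_D:*/16}
Op 12: unregister job_D -> active={job_C:*/8}
Op 13: register job_A */7 -> active={job_A:*/7, job_C:*/8}
Final interval of job_C = 8
Next fire of job_C after T=193: (193//8+1)*8 = 200

Answer: interval=8 next_fire=200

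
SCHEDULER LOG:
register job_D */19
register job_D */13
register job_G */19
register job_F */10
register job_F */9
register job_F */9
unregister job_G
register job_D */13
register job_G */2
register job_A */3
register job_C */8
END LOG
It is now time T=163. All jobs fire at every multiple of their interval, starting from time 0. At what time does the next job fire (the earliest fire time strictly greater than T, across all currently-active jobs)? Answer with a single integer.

Answer: 164

Derivation:
Op 1: register job_D */19 -> active={job_D:*/19}
Op 2: register job_D */13 -> active={job_D:*/13}
Op 3: register job_G */19 -> active={job_D:*/13, job_G:*/19}
Op 4: register job_F */10 -> active={job_D:*/13, job_F:*/10, job_G:*/19}
Op 5: register job_F */9 -> active={job_D:*/13, job_F:*/9, job_G:*/19}
Op 6: register job_F */9 -> active={job_D:*/13, job_F:*/9, job_G:*/19}
Op 7: unregister job_G -> active={job_D:*/13, job_F:*/9}
Op 8: register job_D */13 -> active={job_D:*/13, job_F:*/9}
Op 9: register job_G */2 -> active={job_D:*/13, job_F:*/9, job_G:*/2}
Op 10: register job_A */3 -> active={job_A:*/3, job_D:*/13, job_F:*/9, job_G:*/2}
Op 11: register job_C */8 -> active={job_A:*/3, job_C:*/8, job_D:*/13, job_F:*/9, job_G:*/2}
  job_A: interval 3, next fire after T=163 is 165
  job_C: interval 8, next fire after T=163 is 168
  job_D: interval 13, next fire after T=163 is 169
  job_F: interval 9, next fire after T=163 is 171
  job_G: interval 2, next fire after T=163 is 164
Earliest fire time = 164 (job job_G)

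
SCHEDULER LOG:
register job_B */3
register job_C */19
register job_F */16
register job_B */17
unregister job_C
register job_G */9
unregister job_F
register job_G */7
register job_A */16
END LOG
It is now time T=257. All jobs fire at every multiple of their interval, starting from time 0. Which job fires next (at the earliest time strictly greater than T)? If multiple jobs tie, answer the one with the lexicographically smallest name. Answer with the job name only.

Answer: job_G

Derivation:
Op 1: register job_B */3 -> active={job_B:*/3}
Op 2: register job_C */19 -> active={job_B:*/3, job_C:*/19}
Op 3: register job_F */16 -> active={job_B:*/3, job_C:*/19, job_F:*/16}
Op 4: register job_B */17 -> active={job_B:*/17, job_C:*/19, job_F:*/16}
Op 5: unregister job_C -> active={job_B:*/17, job_F:*/16}
Op 6: register job_G */9 -> active={job_B:*/17, job_F:*/16, job_G:*/9}
Op 7: unregister job_F -> active={job_B:*/17, job_G:*/9}
Op 8: register job_G */7 -> active={job_B:*/17, job_G:*/7}
Op 9: register job_A */16 -> active={job_A:*/16, job_B:*/17, job_G:*/7}
  job_A: interval 16, next fire after T=257 is 272
  job_B: interval 17, next fire after T=257 is 272
  job_G: interval 7, next fire after T=257 is 259
Earliest = 259, winner (lex tiebreak) = job_G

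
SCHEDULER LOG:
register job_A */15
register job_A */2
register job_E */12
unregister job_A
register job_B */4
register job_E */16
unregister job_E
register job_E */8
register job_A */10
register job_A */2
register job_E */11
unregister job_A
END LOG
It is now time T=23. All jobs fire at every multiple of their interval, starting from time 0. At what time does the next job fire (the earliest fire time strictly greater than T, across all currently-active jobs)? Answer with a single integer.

Op 1: register job_A */15 -> active={job_A:*/15}
Op 2: register job_A */2 -> active={job_A:*/2}
Op 3: register job_E */12 -> active={job_A:*/2, job_E:*/12}
Op 4: unregister job_A -> active={job_E:*/12}
Op 5: register job_B */4 -> active={job_B:*/4, job_E:*/12}
Op 6: register job_E */16 -> active={job_B:*/4, job_E:*/16}
Op 7: unregister job_E -> active={job_B:*/4}
Op 8: register job_E */8 -> active={job_B:*/4, job_E:*/8}
Op 9: register job_A */10 -> active={job_A:*/10, job_B:*/4, job_E:*/8}
Op 10: register job_A */2 -> active={job_A:*/2, job_B:*/4, job_E:*/8}
Op 11: register job_E */11 -> active={job_A:*/2, job_B:*/4, job_E:*/11}
Op 12: unregister job_A -> active={job_B:*/4, job_E:*/11}
  job_B: interval 4, next fire after T=23 is 24
  job_E: interval 11, next fire after T=23 is 33
Earliest fire time = 24 (job job_B)

Answer: 24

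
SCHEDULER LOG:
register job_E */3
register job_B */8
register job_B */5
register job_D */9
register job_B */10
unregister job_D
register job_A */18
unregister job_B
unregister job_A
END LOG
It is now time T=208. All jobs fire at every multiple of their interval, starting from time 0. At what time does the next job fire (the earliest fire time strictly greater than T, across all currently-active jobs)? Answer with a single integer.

Op 1: register job_E */3 -> active={job_E:*/3}
Op 2: register job_B */8 -> active={job_B:*/8, job_E:*/3}
Op 3: register job_B */5 -> active={job_B:*/5, job_E:*/3}
Op 4: register job_D */9 -> active={job_B:*/5, job_D:*/9, job_E:*/3}
Op 5: register job_B */10 -> active={job_B:*/10, job_D:*/9, job_E:*/3}
Op 6: unregister job_D -> active={job_B:*/10, job_E:*/3}
Op 7: register job_A */18 -> active={job_A:*/18, job_B:*/10, job_E:*/3}
Op 8: unregister job_B -> active={job_A:*/18, job_E:*/3}
Op 9: unregister job_A -> active={job_E:*/3}
  job_E: interval 3, next fire after T=208 is 210
Earliest fire time = 210 (job job_E)

Answer: 210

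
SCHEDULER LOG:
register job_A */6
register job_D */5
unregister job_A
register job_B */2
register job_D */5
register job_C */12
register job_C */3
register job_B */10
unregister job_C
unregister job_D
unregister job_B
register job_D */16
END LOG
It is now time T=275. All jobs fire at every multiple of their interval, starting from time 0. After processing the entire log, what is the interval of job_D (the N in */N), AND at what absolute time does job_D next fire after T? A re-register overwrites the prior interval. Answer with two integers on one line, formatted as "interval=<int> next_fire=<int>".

Answer: interval=16 next_fire=288

Derivation:
Op 1: register job_A */6 -> active={job_A:*/6}
Op 2: register job_D */5 -> active={job_A:*/6, job_D:*/5}
Op 3: unregister job_A -> active={job_D:*/5}
Op 4: register job_B */2 -> active={job_B:*/2, job_D:*/5}
Op 5: register job_D */5 -> active={job_B:*/2, job_D:*/5}
Op 6: register job_C */12 -> active={job_B:*/2, job_C:*/12, job_D:*/5}
Op 7: register job_C */3 -> active={job_B:*/2, job_C:*/3, job_D:*/5}
Op 8: register job_B */10 -> active={job_B:*/10, job_C:*/3, job_D:*/5}
Op 9: unregister job_C -> active={job_B:*/10, job_D:*/5}
Op 10: unregister job_D -> active={job_B:*/10}
Op 11: unregister job_B -> active={}
Op 12: register job_D */16 -> active={job_D:*/16}
Final interval of job_D = 16
Next fire of job_D after T=275: (275//16+1)*16 = 288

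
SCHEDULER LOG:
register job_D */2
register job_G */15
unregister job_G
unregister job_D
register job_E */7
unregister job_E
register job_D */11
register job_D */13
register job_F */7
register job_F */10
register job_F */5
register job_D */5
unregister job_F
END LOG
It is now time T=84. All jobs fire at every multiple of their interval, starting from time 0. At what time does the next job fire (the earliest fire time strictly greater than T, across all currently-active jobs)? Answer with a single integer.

Op 1: register job_D */2 -> active={job_D:*/2}
Op 2: register job_G */15 -> active={job_D:*/2, job_G:*/15}
Op 3: unregister job_G -> active={job_D:*/2}
Op 4: unregister job_D -> active={}
Op 5: register job_E */7 -> active={job_E:*/7}
Op 6: unregister job_E -> active={}
Op 7: register job_D */11 -> active={job_D:*/11}
Op 8: register job_D */13 -> active={job_D:*/13}
Op 9: register job_F */7 -> active={job_D:*/13, job_F:*/7}
Op 10: register job_F */10 -> active={job_D:*/13, job_F:*/10}
Op 11: register job_F */5 -> active={job_D:*/13, job_F:*/5}
Op 12: register job_D */5 -> active={job_D:*/5, job_F:*/5}
Op 13: unregister job_F -> active={job_D:*/5}
  job_D: interval 5, next fire after T=84 is 85
Earliest fire time = 85 (job job_D)

Answer: 85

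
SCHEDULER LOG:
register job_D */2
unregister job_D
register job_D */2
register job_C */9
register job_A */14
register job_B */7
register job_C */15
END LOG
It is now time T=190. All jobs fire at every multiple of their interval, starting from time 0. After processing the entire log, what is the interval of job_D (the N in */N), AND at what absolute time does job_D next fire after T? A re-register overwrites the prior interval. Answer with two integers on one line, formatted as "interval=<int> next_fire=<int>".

Op 1: register job_D */2 -> active={job_D:*/2}
Op 2: unregister job_D -> active={}
Op 3: register job_D */2 -> active={job_D:*/2}
Op 4: register job_C */9 -> active={job_C:*/9, job_D:*/2}
Op 5: register job_A */14 -> active={job_A:*/14, job_C:*/9, job_D:*/2}
Op 6: register job_B */7 -> active={job_A:*/14, job_B:*/7, job_C:*/9, job_D:*/2}
Op 7: register job_C */15 -> active={job_A:*/14, job_B:*/7, job_C:*/15, job_D:*/2}
Final interval of job_D = 2
Next fire of job_D after T=190: (190//2+1)*2 = 192

Answer: interval=2 next_fire=192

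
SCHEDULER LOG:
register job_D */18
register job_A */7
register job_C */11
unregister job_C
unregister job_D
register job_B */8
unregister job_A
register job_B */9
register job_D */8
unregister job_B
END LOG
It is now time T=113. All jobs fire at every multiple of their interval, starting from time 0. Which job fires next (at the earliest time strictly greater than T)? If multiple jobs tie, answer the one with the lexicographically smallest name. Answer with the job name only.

Op 1: register job_D */18 -> active={job_D:*/18}
Op 2: register job_A */7 -> active={job_A:*/7, job_D:*/18}
Op 3: register job_C */11 -> active={job_A:*/7, job_C:*/11, job_D:*/18}
Op 4: unregister job_C -> active={job_A:*/7, job_D:*/18}
Op 5: unregister job_D -> active={job_A:*/7}
Op 6: register job_B */8 -> active={job_A:*/7, job_B:*/8}
Op 7: unregister job_A -> active={job_B:*/8}
Op 8: register job_B */9 -> active={job_B:*/9}
Op 9: register job_D */8 -> active={job_B:*/9, job_D:*/8}
Op 10: unregister job_B -> active={job_D:*/8}
  job_D: interval 8, next fire after T=113 is 120
Earliest = 120, winner (lex tiebreak) = job_D

Answer: job_D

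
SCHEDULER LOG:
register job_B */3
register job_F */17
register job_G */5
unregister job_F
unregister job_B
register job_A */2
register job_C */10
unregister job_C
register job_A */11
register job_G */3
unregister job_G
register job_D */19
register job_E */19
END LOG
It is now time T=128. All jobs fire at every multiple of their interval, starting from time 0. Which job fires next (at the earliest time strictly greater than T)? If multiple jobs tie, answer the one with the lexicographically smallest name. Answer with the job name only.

Op 1: register job_B */3 -> active={job_B:*/3}
Op 2: register job_F */17 -> active={job_B:*/3, job_F:*/17}
Op 3: register job_G */5 -> active={job_B:*/3, job_F:*/17, job_G:*/5}
Op 4: unregister job_F -> active={job_B:*/3, job_G:*/5}
Op 5: unregister job_B -> active={job_G:*/5}
Op 6: register job_A */2 -> active={job_A:*/2, job_G:*/5}
Op 7: register job_C */10 -> active={job_A:*/2, job_C:*/10, job_G:*/5}
Op 8: unregister job_C -> active={job_A:*/2, job_G:*/5}
Op 9: register job_A */11 -> active={job_A:*/11, job_G:*/5}
Op 10: register job_G */3 -> active={job_A:*/11, job_G:*/3}
Op 11: unregister job_G -> active={job_A:*/11}
Op 12: register job_D */19 -> active={job_A:*/11, job_D:*/19}
Op 13: register job_E */19 -> active={job_A:*/11, job_D:*/19, job_E:*/19}
  job_A: interval 11, next fire after T=128 is 132
  job_D: interval 19, next fire after T=128 is 133
  job_E: interval 19, next fire after T=128 is 133
Earliest = 132, winner (lex tiebreak) = job_A

Answer: job_A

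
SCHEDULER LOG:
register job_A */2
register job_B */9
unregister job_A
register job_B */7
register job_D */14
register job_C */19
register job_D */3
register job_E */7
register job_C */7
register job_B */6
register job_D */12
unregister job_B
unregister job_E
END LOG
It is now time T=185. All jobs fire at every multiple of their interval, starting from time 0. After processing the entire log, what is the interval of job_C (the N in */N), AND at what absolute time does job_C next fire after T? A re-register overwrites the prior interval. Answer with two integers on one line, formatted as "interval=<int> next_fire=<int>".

Answer: interval=7 next_fire=189

Derivation:
Op 1: register job_A */2 -> active={job_A:*/2}
Op 2: register job_B */9 -> active={job_A:*/2, job_B:*/9}
Op 3: unregister job_A -> active={job_B:*/9}
Op 4: register job_B */7 -> active={job_B:*/7}
Op 5: register job_D */14 -> active={job_B:*/7, job_D:*/14}
Op 6: register job_C */19 -> active={job_B:*/7, job_C:*/19, job_D:*/14}
Op 7: register job_D */3 -> active={job_B:*/7, job_C:*/19, job_D:*/3}
Op 8: register job_E */7 -> active={job_B:*/7, job_C:*/19, job_D:*/3, job_E:*/7}
Op 9: register job_C */7 -> active={job_B:*/7, job_C:*/7, job_D:*/3, job_E:*/7}
Op 10: register job_B */6 -> active={job_B:*/6, job_C:*/7, job_D:*/3, job_E:*/7}
Op 11: register job_D */12 -> active={job_B:*/6, job_C:*/7, job_D:*/12, job_E:*/7}
Op 12: unregister job_B -> active={job_C:*/7, job_D:*/12, job_E:*/7}
Op 13: unregister job_E -> active={job_C:*/7, job_D:*/12}
Final interval of job_C = 7
Next fire of job_C after T=185: (185//7+1)*7 = 189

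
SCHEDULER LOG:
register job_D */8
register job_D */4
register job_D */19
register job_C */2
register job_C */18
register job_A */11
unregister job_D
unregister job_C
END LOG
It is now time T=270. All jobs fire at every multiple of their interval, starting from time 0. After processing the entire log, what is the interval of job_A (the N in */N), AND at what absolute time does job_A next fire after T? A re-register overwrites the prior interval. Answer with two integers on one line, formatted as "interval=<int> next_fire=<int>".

Op 1: register job_D */8 -> active={job_D:*/8}
Op 2: register job_D */4 -> active={job_D:*/4}
Op 3: register job_D */19 -> active={job_D:*/19}
Op 4: register job_C */2 -> active={job_C:*/2, job_D:*/19}
Op 5: register job_C */18 -> active={job_C:*/18, job_D:*/19}
Op 6: register job_A */11 -> active={job_A:*/11, job_C:*/18, job_D:*/19}
Op 7: unregister job_D -> active={job_A:*/11, job_C:*/18}
Op 8: unregister job_C -> active={job_A:*/11}
Final interval of job_A = 11
Next fire of job_A after T=270: (270//11+1)*11 = 275

Answer: interval=11 next_fire=275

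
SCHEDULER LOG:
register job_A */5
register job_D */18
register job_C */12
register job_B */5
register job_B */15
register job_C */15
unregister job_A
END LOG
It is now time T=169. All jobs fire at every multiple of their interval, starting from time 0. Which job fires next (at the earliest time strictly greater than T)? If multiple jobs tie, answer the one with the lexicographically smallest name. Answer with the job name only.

Answer: job_B

Derivation:
Op 1: register job_A */5 -> active={job_A:*/5}
Op 2: register job_D */18 -> active={job_A:*/5, job_D:*/18}
Op 3: register job_C */12 -> active={job_A:*/5, job_C:*/12, job_D:*/18}
Op 4: register job_B */5 -> active={job_A:*/5, job_B:*/5, job_C:*/12, job_D:*/18}
Op 5: register job_B */15 -> active={job_A:*/5, job_B:*/15, job_C:*/12, job_D:*/18}
Op 6: register job_C */15 -> active={job_A:*/5, job_B:*/15, job_C:*/15, job_D:*/18}
Op 7: unregister job_A -> active={job_B:*/15, job_C:*/15, job_D:*/18}
  job_B: interval 15, next fire after T=169 is 180
  job_C: interval 15, next fire after T=169 is 180
  job_D: interval 18, next fire after T=169 is 180
Earliest = 180, winner (lex tiebreak) = job_B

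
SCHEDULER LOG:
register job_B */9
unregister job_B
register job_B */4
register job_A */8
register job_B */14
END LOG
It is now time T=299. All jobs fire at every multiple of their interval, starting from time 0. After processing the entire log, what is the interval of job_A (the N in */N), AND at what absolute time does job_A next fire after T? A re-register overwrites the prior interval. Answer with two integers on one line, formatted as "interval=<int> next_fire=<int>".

Op 1: register job_B */9 -> active={job_B:*/9}
Op 2: unregister job_B -> active={}
Op 3: register job_B */4 -> active={job_B:*/4}
Op 4: register job_A */8 -> active={job_A:*/8, job_B:*/4}
Op 5: register job_B */14 -> active={job_A:*/8, job_B:*/14}
Final interval of job_A = 8
Next fire of job_A after T=299: (299//8+1)*8 = 304

Answer: interval=8 next_fire=304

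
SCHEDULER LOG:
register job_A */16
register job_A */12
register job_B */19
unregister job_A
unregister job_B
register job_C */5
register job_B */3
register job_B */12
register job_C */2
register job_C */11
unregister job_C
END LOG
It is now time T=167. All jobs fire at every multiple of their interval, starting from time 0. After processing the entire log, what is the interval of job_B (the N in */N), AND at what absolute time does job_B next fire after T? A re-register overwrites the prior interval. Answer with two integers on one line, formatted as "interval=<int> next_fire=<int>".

Answer: interval=12 next_fire=168

Derivation:
Op 1: register job_A */16 -> active={job_A:*/16}
Op 2: register job_A */12 -> active={job_A:*/12}
Op 3: register job_B */19 -> active={job_A:*/12, job_B:*/19}
Op 4: unregister job_A -> active={job_B:*/19}
Op 5: unregister job_B -> active={}
Op 6: register job_C */5 -> active={job_C:*/5}
Op 7: register job_B */3 -> active={job_B:*/3, job_C:*/5}
Op 8: register job_B */12 -> active={job_B:*/12, job_C:*/5}
Op 9: register job_C */2 -> active={job_B:*/12, job_C:*/2}
Op 10: register job_C */11 -> active={job_B:*/12, job_C:*/11}
Op 11: unregister job_C -> active={job_B:*/12}
Final interval of job_B = 12
Next fire of job_B after T=167: (167//12+1)*12 = 168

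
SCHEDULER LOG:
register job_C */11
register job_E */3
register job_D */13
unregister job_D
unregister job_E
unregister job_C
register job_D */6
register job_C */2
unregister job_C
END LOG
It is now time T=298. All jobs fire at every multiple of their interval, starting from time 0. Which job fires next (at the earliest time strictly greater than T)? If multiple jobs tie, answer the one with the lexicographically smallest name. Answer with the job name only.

Op 1: register job_C */11 -> active={job_C:*/11}
Op 2: register job_E */3 -> active={job_C:*/11, job_E:*/3}
Op 3: register job_D */13 -> active={job_C:*/11, job_D:*/13, job_E:*/3}
Op 4: unregister job_D -> active={job_C:*/11, job_E:*/3}
Op 5: unregister job_E -> active={job_C:*/11}
Op 6: unregister job_C -> active={}
Op 7: register job_D */6 -> active={job_D:*/6}
Op 8: register job_C */2 -> active={job_C:*/2, job_D:*/6}
Op 9: unregister job_C -> active={job_D:*/6}
  job_D: interval 6, next fire after T=298 is 300
Earliest = 300, winner (lex tiebreak) = job_D

Answer: job_D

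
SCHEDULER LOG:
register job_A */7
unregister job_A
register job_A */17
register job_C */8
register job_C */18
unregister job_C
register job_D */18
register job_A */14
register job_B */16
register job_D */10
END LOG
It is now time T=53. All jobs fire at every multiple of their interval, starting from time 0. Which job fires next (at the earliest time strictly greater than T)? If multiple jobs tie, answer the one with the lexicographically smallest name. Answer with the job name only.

Op 1: register job_A */7 -> active={job_A:*/7}
Op 2: unregister job_A -> active={}
Op 3: register job_A */17 -> active={job_A:*/17}
Op 4: register job_C */8 -> active={job_A:*/17, job_C:*/8}
Op 5: register job_C */18 -> active={job_A:*/17, job_C:*/18}
Op 6: unregister job_C -> active={job_A:*/17}
Op 7: register job_D */18 -> active={job_A:*/17, job_D:*/18}
Op 8: register job_A */14 -> active={job_A:*/14, job_D:*/18}
Op 9: register job_B */16 -> active={job_A:*/14, job_B:*/16, job_D:*/18}
Op 10: register job_D */10 -> active={job_A:*/14, job_B:*/16, job_D:*/10}
  job_A: interval 14, next fire after T=53 is 56
  job_B: interval 16, next fire after T=53 is 64
  job_D: interval 10, next fire after T=53 is 60
Earliest = 56, winner (lex tiebreak) = job_A

Answer: job_A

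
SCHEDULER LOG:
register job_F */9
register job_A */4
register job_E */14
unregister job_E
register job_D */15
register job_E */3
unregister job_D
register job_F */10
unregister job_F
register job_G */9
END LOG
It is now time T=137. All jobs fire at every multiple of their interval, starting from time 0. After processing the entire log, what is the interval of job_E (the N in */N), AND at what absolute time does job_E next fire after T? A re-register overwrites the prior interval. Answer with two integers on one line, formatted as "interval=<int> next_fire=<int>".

Op 1: register job_F */9 -> active={job_F:*/9}
Op 2: register job_A */4 -> active={job_A:*/4, job_F:*/9}
Op 3: register job_E */14 -> active={job_A:*/4, job_E:*/14, job_F:*/9}
Op 4: unregister job_E -> active={job_A:*/4, job_F:*/9}
Op 5: register job_D */15 -> active={job_A:*/4, job_D:*/15, job_F:*/9}
Op 6: register job_E */3 -> active={job_A:*/4, job_D:*/15, job_E:*/3, job_F:*/9}
Op 7: unregister job_D -> active={job_A:*/4, job_E:*/3, job_F:*/9}
Op 8: register job_F */10 -> active={job_A:*/4, job_E:*/3, job_F:*/10}
Op 9: unregister job_F -> active={job_A:*/4, job_E:*/3}
Op 10: register job_G */9 -> active={job_A:*/4, job_E:*/3, job_G:*/9}
Final interval of job_E = 3
Next fire of job_E after T=137: (137//3+1)*3 = 138

Answer: interval=3 next_fire=138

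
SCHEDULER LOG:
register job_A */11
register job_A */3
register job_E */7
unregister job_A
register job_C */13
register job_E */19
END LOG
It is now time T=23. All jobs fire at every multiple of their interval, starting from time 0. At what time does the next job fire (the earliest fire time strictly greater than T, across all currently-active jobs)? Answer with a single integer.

Op 1: register job_A */11 -> active={job_A:*/11}
Op 2: register job_A */3 -> active={job_A:*/3}
Op 3: register job_E */7 -> active={job_A:*/3, job_E:*/7}
Op 4: unregister job_A -> active={job_E:*/7}
Op 5: register job_C */13 -> active={job_C:*/13, job_E:*/7}
Op 6: register job_E */19 -> active={job_C:*/13, job_E:*/19}
  job_C: interval 13, next fire after T=23 is 26
  job_E: interval 19, next fire after T=23 is 38
Earliest fire time = 26 (job job_C)

Answer: 26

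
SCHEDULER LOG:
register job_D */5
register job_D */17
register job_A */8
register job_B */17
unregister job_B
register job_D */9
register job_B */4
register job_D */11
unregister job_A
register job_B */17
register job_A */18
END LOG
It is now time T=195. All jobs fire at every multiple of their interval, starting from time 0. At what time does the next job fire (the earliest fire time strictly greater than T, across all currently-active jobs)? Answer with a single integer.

Op 1: register job_D */5 -> active={job_D:*/5}
Op 2: register job_D */17 -> active={job_D:*/17}
Op 3: register job_A */8 -> active={job_A:*/8, job_D:*/17}
Op 4: register job_B */17 -> active={job_A:*/8, job_B:*/17, job_D:*/17}
Op 5: unregister job_B -> active={job_A:*/8, job_D:*/17}
Op 6: register job_D */9 -> active={job_A:*/8, job_D:*/9}
Op 7: register job_B */4 -> active={job_A:*/8, job_B:*/4, job_D:*/9}
Op 8: register job_D */11 -> active={job_A:*/8, job_B:*/4, job_D:*/11}
Op 9: unregister job_A -> active={job_B:*/4, job_D:*/11}
Op 10: register job_B */17 -> active={job_B:*/17, job_D:*/11}
Op 11: register job_A */18 -> active={job_A:*/18, job_B:*/17, job_D:*/11}
  job_A: interval 18, next fire after T=195 is 198
  job_B: interval 17, next fire after T=195 is 204
  job_D: interval 11, next fire after T=195 is 198
Earliest fire time = 198 (job job_A)

Answer: 198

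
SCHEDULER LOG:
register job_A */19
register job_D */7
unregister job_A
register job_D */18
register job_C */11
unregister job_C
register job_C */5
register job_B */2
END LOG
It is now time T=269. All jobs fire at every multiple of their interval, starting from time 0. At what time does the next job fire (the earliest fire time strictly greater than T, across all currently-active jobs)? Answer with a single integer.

Op 1: register job_A */19 -> active={job_A:*/19}
Op 2: register job_D */7 -> active={job_A:*/19, job_D:*/7}
Op 3: unregister job_A -> active={job_D:*/7}
Op 4: register job_D */18 -> active={job_D:*/18}
Op 5: register job_C */11 -> active={job_C:*/11, job_D:*/18}
Op 6: unregister job_C -> active={job_D:*/18}
Op 7: register job_C */5 -> active={job_C:*/5, job_D:*/18}
Op 8: register job_B */2 -> active={job_B:*/2, job_C:*/5, job_D:*/18}
  job_B: interval 2, next fire after T=269 is 270
  job_C: interval 5, next fire after T=269 is 270
  job_D: interval 18, next fire after T=269 is 270
Earliest fire time = 270 (job job_B)

Answer: 270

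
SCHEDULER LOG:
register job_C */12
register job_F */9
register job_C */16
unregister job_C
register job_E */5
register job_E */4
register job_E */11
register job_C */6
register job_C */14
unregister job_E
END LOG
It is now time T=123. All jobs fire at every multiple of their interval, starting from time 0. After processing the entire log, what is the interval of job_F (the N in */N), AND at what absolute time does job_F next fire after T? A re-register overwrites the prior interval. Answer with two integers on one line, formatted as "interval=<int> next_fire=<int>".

Answer: interval=9 next_fire=126

Derivation:
Op 1: register job_C */12 -> active={job_C:*/12}
Op 2: register job_F */9 -> active={job_C:*/12, job_F:*/9}
Op 3: register job_C */16 -> active={job_C:*/16, job_F:*/9}
Op 4: unregister job_C -> active={job_F:*/9}
Op 5: register job_E */5 -> active={job_E:*/5, job_F:*/9}
Op 6: register job_E */4 -> active={job_E:*/4, job_F:*/9}
Op 7: register job_E */11 -> active={job_E:*/11, job_F:*/9}
Op 8: register job_C */6 -> active={job_C:*/6, job_E:*/11, job_F:*/9}
Op 9: register job_C */14 -> active={job_C:*/14, job_E:*/11, job_F:*/9}
Op 10: unregister job_E -> active={job_C:*/14, job_F:*/9}
Final interval of job_F = 9
Next fire of job_F after T=123: (123//9+1)*9 = 126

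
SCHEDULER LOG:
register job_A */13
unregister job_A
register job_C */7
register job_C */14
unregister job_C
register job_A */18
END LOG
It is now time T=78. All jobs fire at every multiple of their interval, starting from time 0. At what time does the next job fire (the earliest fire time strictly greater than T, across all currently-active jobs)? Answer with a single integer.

Answer: 90

Derivation:
Op 1: register job_A */13 -> active={job_A:*/13}
Op 2: unregister job_A -> active={}
Op 3: register job_C */7 -> active={job_C:*/7}
Op 4: register job_C */14 -> active={job_C:*/14}
Op 5: unregister job_C -> active={}
Op 6: register job_A */18 -> active={job_A:*/18}
  job_A: interval 18, next fire after T=78 is 90
Earliest fire time = 90 (job job_A)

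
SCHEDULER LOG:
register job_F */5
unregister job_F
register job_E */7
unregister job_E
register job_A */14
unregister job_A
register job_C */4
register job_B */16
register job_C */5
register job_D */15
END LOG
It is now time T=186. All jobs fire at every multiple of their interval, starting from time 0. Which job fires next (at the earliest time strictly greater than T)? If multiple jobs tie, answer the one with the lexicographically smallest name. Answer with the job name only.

Answer: job_C

Derivation:
Op 1: register job_F */5 -> active={job_F:*/5}
Op 2: unregister job_F -> active={}
Op 3: register job_E */7 -> active={job_E:*/7}
Op 4: unregister job_E -> active={}
Op 5: register job_A */14 -> active={job_A:*/14}
Op 6: unregister job_A -> active={}
Op 7: register job_C */4 -> active={job_C:*/4}
Op 8: register job_B */16 -> active={job_B:*/16, job_C:*/4}
Op 9: register job_C */5 -> active={job_B:*/16, job_C:*/5}
Op 10: register job_D */15 -> active={job_B:*/16, job_C:*/5, job_D:*/15}
  job_B: interval 16, next fire after T=186 is 192
  job_C: interval 5, next fire after T=186 is 190
  job_D: interval 15, next fire after T=186 is 195
Earliest = 190, winner (lex tiebreak) = job_C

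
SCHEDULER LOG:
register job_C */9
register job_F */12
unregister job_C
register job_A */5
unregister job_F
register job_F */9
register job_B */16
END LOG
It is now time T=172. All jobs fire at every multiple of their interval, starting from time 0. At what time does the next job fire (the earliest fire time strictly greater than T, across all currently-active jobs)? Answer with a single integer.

Answer: 175

Derivation:
Op 1: register job_C */9 -> active={job_C:*/9}
Op 2: register job_F */12 -> active={job_C:*/9, job_F:*/12}
Op 3: unregister job_C -> active={job_F:*/12}
Op 4: register job_A */5 -> active={job_A:*/5, job_F:*/12}
Op 5: unregister job_F -> active={job_A:*/5}
Op 6: register job_F */9 -> active={job_A:*/5, job_F:*/9}
Op 7: register job_B */16 -> active={job_A:*/5, job_B:*/16, job_F:*/9}
  job_A: interval 5, next fire after T=172 is 175
  job_B: interval 16, next fire after T=172 is 176
  job_F: interval 9, next fire after T=172 is 180
Earliest fire time = 175 (job job_A)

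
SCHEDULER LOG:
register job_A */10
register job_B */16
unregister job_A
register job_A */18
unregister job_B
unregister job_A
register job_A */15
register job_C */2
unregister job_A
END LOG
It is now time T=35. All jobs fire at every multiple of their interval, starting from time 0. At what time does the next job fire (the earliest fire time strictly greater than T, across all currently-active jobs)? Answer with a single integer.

Op 1: register job_A */10 -> active={job_A:*/10}
Op 2: register job_B */16 -> active={job_A:*/10, job_B:*/16}
Op 3: unregister job_A -> active={job_B:*/16}
Op 4: register job_A */18 -> active={job_A:*/18, job_B:*/16}
Op 5: unregister job_B -> active={job_A:*/18}
Op 6: unregister job_A -> active={}
Op 7: register job_A */15 -> active={job_A:*/15}
Op 8: register job_C */2 -> active={job_A:*/15, job_C:*/2}
Op 9: unregister job_A -> active={job_C:*/2}
  job_C: interval 2, next fire after T=35 is 36
Earliest fire time = 36 (job job_C)

Answer: 36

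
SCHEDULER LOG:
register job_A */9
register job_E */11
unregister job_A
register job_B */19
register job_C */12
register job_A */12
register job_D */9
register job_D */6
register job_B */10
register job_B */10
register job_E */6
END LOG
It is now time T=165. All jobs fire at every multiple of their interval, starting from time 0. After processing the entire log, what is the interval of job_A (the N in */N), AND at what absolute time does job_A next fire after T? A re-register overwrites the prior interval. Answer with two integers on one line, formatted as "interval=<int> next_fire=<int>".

Answer: interval=12 next_fire=168

Derivation:
Op 1: register job_A */9 -> active={job_A:*/9}
Op 2: register job_E */11 -> active={job_A:*/9, job_E:*/11}
Op 3: unregister job_A -> active={job_E:*/11}
Op 4: register job_B */19 -> active={job_B:*/19, job_E:*/11}
Op 5: register job_C */12 -> active={job_B:*/19, job_C:*/12, job_E:*/11}
Op 6: register job_A */12 -> active={job_A:*/12, job_B:*/19, job_C:*/12, job_E:*/11}
Op 7: register job_D */9 -> active={job_A:*/12, job_B:*/19, job_C:*/12, job_D:*/9, job_E:*/11}
Op 8: register job_D */6 -> active={job_A:*/12, job_B:*/19, job_C:*/12, job_D:*/6, job_E:*/11}
Op 9: register job_B */10 -> active={job_A:*/12, job_B:*/10, job_C:*/12, job_D:*/6, job_E:*/11}
Op 10: register job_B */10 -> active={job_A:*/12, job_B:*/10, job_C:*/12, job_D:*/6, job_E:*/11}
Op 11: register job_E */6 -> active={job_A:*/12, job_B:*/10, job_C:*/12, job_D:*/6, job_E:*/6}
Final interval of job_A = 12
Next fire of job_A after T=165: (165//12+1)*12 = 168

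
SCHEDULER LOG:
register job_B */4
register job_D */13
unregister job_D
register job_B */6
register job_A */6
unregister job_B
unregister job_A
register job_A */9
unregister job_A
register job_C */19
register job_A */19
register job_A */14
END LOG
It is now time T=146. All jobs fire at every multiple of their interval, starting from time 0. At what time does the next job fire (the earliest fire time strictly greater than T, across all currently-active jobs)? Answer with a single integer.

Answer: 152

Derivation:
Op 1: register job_B */4 -> active={job_B:*/4}
Op 2: register job_D */13 -> active={job_B:*/4, job_D:*/13}
Op 3: unregister job_D -> active={job_B:*/4}
Op 4: register job_B */6 -> active={job_B:*/6}
Op 5: register job_A */6 -> active={job_A:*/6, job_B:*/6}
Op 6: unregister job_B -> active={job_A:*/6}
Op 7: unregister job_A -> active={}
Op 8: register job_A */9 -> active={job_A:*/9}
Op 9: unregister job_A -> active={}
Op 10: register job_C */19 -> active={job_C:*/19}
Op 11: register job_A */19 -> active={job_A:*/19, job_C:*/19}
Op 12: register job_A */14 -> active={job_A:*/14, job_C:*/19}
  job_A: interval 14, next fire after T=146 is 154
  job_C: interval 19, next fire after T=146 is 152
Earliest fire time = 152 (job job_C)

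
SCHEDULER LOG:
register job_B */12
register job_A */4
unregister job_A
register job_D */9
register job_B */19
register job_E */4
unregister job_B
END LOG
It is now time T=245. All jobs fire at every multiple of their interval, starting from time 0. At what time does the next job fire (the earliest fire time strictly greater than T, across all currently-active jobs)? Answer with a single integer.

Op 1: register job_B */12 -> active={job_B:*/12}
Op 2: register job_A */4 -> active={job_A:*/4, job_B:*/12}
Op 3: unregister job_A -> active={job_B:*/12}
Op 4: register job_D */9 -> active={job_B:*/12, job_D:*/9}
Op 5: register job_B */19 -> active={job_B:*/19, job_D:*/9}
Op 6: register job_E */4 -> active={job_B:*/19, job_D:*/9, job_E:*/4}
Op 7: unregister job_B -> active={job_D:*/9, job_E:*/4}
  job_D: interval 9, next fire after T=245 is 252
  job_E: interval 4, next fire after T=245 is 248
Earliest fire time = 248 (job job_E)

Answer: 248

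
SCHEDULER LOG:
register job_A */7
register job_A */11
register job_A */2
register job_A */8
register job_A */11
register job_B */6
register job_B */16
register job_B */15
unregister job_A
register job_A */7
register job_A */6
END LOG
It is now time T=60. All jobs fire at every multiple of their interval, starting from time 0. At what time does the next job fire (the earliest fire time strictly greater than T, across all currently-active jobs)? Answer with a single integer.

Op 1: register job_A */7 -> active={job_A:*/7}
Op 2: register job_A */11 -> active={job_A:*/11}
Op 3: register job_A */2 -> active={job_A:*/2}
Op 4: register job_A */8 -> active={job_A:*/8}
Op 5: register job_A */11 -> active={job_A:*/11}
Op 6: register job_B */6 -> active={job_A:*/11, job_B:*/6}
Op 7: register job_B */16 -> active={job_A:*/11, job_B:*/16}
Op 8: register job_B */15 -> active={job_A:*/11, job_B:*/15}
Op 9: unregister job_A -> active={job_B:*/15}
Op 10: register job_A */7 -> active={job_A:*/7, job_B:*/15}
Op 11: register job_A */6 -> active={job_A:*/6, job_B:*/15}
  job_A: interval 6, next fire after T=60 is 66
  job_B: interval 15, next fire after T=60 is 75
Earliest fire time = 66 (job job_A)

Answer: 66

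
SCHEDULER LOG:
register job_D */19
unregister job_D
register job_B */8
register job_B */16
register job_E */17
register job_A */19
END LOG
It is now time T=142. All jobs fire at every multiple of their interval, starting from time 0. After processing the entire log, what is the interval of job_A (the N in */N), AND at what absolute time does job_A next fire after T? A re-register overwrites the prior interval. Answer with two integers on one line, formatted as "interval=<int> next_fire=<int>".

Op 1: register job_D */19 -> active={job_D:*/19}
Op 2: unregister job_D -> active={}
Op 3: register job_B */8 -> active={job_B:*/8}
Op 4: register job_B */16 -> active={job_B:*/16}
Op 5: register job_E */17 -> active={job_B:*/16, job_E:*/17}
Op 6: register job_A */19 -> active={job_A:*/19, job_B:*/16, job_E:*/17}
Final interval of job_A = 19
Next fire of job_A after T=142: (142//19+1)*19 = 152

Answer: interval=19 next_fire=152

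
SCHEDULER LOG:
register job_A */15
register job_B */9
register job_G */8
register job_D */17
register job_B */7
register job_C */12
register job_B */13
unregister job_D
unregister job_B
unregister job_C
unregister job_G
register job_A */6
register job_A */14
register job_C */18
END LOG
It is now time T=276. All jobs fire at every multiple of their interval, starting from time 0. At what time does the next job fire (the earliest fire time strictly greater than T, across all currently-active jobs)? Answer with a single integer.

Answer: 280

Derivation:
Op 1: register job_A */15 -> active={job_A:*/15}
Op 2: register job_B */9 -> active={job_A:*/15, job_B:*/9}
Op 3: register job_G */8 -> active={job_A:*/15, job_B:*/9, job_G:*/8}
Op 4: register job_D */17 -> active={job_A:*/15, job_B:*/9, job_D:*/17, job_G:*/8}
Op 5: register job_B */7 -> active={job_A:*/15, job_B:*/7, job_D:*/17, job_G:*/8}
Op 6: register job_C */12 -> active={job_A:*/15, job_B:*/7, job_C:*/12, job_D:*/17, job_G:*/8}
Op 7: register job_B */13 -> active={job_A:*/15, job_B:*/13, job_C:*/12, job_D:*/17, job_G:*/8}
Op 8: unregister job_D -> active={job_A:*/15, job_B:*/13, job_C:*/12, job_G:*/8}
Op 9: unregister job_B -> active={job_A:*/15, job_C:*/12, job_G:*/8}
Op 10: unregister job_C -> active={job_A:*/15, job_G:*/8}
Op 11: unregister job_G -> active={job_A:*/15}
Op 12: register job_A */6 -> active={job_A:*/6}
Op 13: register job_A */14 -> active={job_A:*/14}
Op 14: register job_C */18 -> active={job_A:*/14, job_C:*/18}
  job_A: interval 14, next fire after T=276 is 280
  job_C: interval 18, next fire after T=276 is 288
Earliest fire time = 280 (job job_A)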